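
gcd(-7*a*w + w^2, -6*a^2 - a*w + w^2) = 1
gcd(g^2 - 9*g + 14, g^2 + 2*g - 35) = 1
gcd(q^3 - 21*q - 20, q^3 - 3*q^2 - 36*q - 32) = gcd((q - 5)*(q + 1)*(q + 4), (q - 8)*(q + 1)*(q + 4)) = q^2 + 5*q + 4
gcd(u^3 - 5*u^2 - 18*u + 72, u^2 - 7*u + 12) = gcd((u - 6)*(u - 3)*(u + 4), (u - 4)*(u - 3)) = u - 3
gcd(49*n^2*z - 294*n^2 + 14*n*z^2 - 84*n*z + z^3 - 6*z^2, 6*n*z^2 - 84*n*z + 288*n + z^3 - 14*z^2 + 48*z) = z - 6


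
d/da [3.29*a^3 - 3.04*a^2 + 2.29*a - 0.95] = 9.87*a^2 - 6.08*a + 2.29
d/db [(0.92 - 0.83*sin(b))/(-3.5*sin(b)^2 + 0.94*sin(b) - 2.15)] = (-2.905*sin(b)^2 + 6.44*sin(b) + 0.9197)*cos(b)/(12.25*sin(b)^4 - 6.58*sin(b)^3 + 15.9336*sin(b)^2 - 4.042*sin(b) + 4.6225)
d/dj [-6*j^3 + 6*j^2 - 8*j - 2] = -18*j^2 + 12*j - 8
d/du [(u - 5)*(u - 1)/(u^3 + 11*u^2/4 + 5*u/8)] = 8*(-8*u^4 + 96*u^3 + 17*u^2 - 220*u - 25)/(u^2*(64*u^4 + 352*u^3 + 564*u^2 + 220*u + 25))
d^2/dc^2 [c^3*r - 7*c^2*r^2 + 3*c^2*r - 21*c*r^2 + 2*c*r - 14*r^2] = 2*r*(3*c - 7*r + 3)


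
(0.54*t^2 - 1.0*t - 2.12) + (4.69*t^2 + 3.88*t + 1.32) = 5.23*t^2 + 2.88*t - 0.8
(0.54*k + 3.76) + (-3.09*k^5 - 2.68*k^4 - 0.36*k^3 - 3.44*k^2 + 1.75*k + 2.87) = -3.09*k^5 - 2.68*k^4 - 0.36*k^3 - 3.44*k^2 + 2.29*k + 6.63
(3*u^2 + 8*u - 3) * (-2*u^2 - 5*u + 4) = -6*u^4 - 31*u^3 - 22*u^2 + 47*u - 12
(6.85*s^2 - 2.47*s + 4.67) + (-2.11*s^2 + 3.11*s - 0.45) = 4.74*s^2 + 0.64*s + 4.22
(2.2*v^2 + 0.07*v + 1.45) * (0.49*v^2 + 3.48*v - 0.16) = 1.078*v^4 + 7.6903*v^3 + 0.6021*v^2 + 5.0348*v - 0.232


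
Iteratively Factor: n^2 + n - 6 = (n + 3)*(n - 2)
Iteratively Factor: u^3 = (u)*(u^2) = u^2*(u)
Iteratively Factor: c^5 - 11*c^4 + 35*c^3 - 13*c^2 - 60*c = (c - 5)*(c^4 - 6*c^3 + 5*c^2 + 12*c) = (c - 5)*(c + 1)*(c^3 - 7*c^2 + 12*c) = c*(c - 5)*(c + 1)*(c^2 - 7*c + 12) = c*(c - 5)*(c - 4)*(c + 1)*(c - 3)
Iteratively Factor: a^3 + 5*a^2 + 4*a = (a + 1)*(a^2 + 4*a) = a*(a + 1)*(a + 4)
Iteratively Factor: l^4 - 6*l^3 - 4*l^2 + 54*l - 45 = (l - 1)*(l^3 - 5*l^2 - 9*l + 45) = (l - 5)*(l - 1)*(l^2 - 9) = (l - 5)*(l - 3)*(l - 1)*(l + 3)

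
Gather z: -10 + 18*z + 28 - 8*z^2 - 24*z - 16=-8*z^2 - 6*z + 2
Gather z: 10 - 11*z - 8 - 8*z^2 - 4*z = -8*z^2 - 15*z + 2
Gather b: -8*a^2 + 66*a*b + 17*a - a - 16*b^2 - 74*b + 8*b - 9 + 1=-8*a^2 + 16*a - 16*b^2 + b*(66*a - 66) - 8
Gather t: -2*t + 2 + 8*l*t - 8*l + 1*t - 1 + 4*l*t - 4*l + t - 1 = 12*l*t - 12*l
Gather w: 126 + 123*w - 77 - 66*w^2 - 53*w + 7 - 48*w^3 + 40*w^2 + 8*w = -48*w^3 - 26*w^2 + 78*w + 56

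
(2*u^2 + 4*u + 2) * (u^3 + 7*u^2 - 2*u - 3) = 2*u^5 + 18*u^4 + 26*u^3 - 16*u - 6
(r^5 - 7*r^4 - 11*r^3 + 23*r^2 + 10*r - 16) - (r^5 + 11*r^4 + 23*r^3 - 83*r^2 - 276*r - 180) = -18*r^4 - 34*r^3 + 106*r^2 + 286*r + 164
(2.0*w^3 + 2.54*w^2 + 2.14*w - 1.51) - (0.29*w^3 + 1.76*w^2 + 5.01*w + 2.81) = 1.71*w^3 + 0.78*w^2 - 2.87*w - 4.32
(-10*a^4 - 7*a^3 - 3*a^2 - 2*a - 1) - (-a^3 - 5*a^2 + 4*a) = -10*a^4 - 6*a^3 + 2*a^2 - 6*a - 1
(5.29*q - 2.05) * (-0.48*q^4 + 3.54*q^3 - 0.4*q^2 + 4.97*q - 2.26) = -2.5392*q^5 + 19.7106*q^4 - 9.373*q^3 + 27.1113*q^2 - 22.1439*q + 4.633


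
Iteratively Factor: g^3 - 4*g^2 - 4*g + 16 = (g - 2)*(g^2 - 2*g - 8) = (g - 4)*(g - 2)*(g + 2)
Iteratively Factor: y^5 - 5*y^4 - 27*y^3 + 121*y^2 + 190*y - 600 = (y + 4)*(y^4 - 9*y^3 + 9*y^2 + 85*y - 150) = (y + 3)*(y + 4)*(y^3 - 12*y^2 + 45*y - 50) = (y - 5)*(y + 3)*(y + 4)*(y^2 - 7*y + 10) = (y - 5)*(y - 2)*(y + 3)*(y + 4)*(y - 5)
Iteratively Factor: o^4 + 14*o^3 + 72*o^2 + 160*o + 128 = (o + 2)*(o^3 + 12*o^2 + 48*o + 64) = (o + 2)*(o + 4)*(o^2 + 8*o + 16) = (o + 2)*(o + 4)^2*(o + 4)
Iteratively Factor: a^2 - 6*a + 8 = (a - 2)*(a - 4)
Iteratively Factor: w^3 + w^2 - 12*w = (w)*(w^2 + w - 12) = w*(w + 4)*(w - 3)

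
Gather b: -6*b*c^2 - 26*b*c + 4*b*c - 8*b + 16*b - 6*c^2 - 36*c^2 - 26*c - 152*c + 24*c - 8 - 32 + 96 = b*(-6*c^2 - 22*c + 8) - 42*c^2 - 154*c + 56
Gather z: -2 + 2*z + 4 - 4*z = 2 - 2*z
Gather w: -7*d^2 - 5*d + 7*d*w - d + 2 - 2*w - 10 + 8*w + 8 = -7*d^2 - 6*d + w*(7*d + 6)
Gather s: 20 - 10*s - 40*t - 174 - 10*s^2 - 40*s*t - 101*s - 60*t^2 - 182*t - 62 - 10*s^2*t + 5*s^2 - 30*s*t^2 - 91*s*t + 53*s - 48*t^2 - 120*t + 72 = s^2*(-10*t - 5) + s*(-30*t^2 - 131*t - 58) - 108*t^2 - 342*t - 144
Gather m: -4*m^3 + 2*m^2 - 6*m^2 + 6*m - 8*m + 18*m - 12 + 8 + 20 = -4*m^3 - 4*m^2 + 16*m + 16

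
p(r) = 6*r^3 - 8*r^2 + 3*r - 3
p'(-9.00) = 1605.00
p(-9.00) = -5052.00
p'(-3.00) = 213.00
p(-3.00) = -246.00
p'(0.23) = 0.27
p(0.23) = -2.66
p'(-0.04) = 3.67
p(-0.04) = -3.13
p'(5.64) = 485.33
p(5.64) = 835.88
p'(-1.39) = 60.02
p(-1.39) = -38.74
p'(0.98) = 4.61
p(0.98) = -2.10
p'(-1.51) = 68.20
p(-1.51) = -46.43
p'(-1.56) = 71.76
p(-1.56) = -49.93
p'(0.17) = 0.80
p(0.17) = -2.69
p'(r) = 18*r^2 - 16*r + 3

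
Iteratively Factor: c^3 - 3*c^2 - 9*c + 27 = (c - 3)*(c^2 - 9) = (c - 3)*(c + 3)*(c - 3)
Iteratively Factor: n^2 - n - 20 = (n - 5)*(n + 4)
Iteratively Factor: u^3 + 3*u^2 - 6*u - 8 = (u + 4)*(u^2 - u - 2) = (u - 2)*(u + 4)*(u + 1)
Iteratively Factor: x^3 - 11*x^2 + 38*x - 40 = (x - 5)*(x^2 - 6*x + 8) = (x - 5)*(x - 2)*(x - 4)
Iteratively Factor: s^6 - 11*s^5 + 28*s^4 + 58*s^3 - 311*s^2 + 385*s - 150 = (s - 1)*(s^5 - 10*s^4 + 18*s^3 + 76*s^2 - 235*s + 150) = (s - 5)*(s - 1)*(s^4 - 5*s^3 - 7*s^2 + 41*s - 30) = (s - 5)*(s - 1)*(s + 3)*(s^3 - 8*s^2 + 17*s - 10) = (s - 5)*(s - 1)^2*(s + 3)*(s^2 - 7*s + 10) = (s - 5)*(s - 2)*(s - 1)^2*(s + 3)*(s - 5)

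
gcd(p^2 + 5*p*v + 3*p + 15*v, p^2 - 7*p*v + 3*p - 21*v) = p + 3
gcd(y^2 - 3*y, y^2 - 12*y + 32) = 1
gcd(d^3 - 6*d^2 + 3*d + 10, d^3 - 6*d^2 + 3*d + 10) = d^3 - 6*d^2 + 3*d + 10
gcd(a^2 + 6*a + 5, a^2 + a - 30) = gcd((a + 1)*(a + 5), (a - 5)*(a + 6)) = 1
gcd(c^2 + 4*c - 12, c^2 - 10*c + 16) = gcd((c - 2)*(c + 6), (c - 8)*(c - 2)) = c - 2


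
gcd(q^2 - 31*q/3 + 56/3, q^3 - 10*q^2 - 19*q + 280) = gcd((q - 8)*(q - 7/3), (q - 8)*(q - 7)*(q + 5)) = q - 8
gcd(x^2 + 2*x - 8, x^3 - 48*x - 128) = x + 4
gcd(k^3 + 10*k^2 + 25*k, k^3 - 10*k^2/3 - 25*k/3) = k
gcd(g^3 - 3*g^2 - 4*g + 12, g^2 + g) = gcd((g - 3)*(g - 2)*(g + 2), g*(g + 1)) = 1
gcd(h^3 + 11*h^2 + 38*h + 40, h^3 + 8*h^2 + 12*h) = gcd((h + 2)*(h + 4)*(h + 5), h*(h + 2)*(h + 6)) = h + 2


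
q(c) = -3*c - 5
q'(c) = -3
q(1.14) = -8.42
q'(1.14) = -3.00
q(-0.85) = -2.45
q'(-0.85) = -3.00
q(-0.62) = -3.14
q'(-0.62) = -3.00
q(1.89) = -10.67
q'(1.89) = -3.00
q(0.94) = -7.82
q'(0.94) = -3.00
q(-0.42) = -3.74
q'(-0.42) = -3.00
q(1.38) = -9.14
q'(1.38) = -3.00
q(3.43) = -15.29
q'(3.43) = -3.00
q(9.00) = -32.00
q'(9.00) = -3.00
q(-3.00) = 4.00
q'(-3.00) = -3.00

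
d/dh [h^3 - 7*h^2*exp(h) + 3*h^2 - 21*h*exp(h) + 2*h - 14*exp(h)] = -7*h^2*exp(h) + 3*h^2 - 35*h*exp(h) + 6*h - 35*exp(h) + 2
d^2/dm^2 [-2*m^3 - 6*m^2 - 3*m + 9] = -12*m - 12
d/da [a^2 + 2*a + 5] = 2*a + 2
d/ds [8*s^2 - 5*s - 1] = 16*s - 5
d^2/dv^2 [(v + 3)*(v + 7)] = 2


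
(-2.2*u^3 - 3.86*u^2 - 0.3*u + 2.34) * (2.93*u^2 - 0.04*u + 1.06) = -6.446*u^5 - 11.2218*u^4 - 3.0566*u^3 + 2.7766*u^2 - 0.4116*u + 2.4804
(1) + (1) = 2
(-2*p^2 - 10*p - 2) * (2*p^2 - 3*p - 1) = -4*p^4 - 14*p^3 + 28*p^2 + 16*p + 2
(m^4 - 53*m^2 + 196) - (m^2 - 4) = m^4 - 54*m^2 + 200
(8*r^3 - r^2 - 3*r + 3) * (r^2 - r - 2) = 8*r^5 - 9*r^4 - 18*r^3 + 8*r^2 + 3*r - 6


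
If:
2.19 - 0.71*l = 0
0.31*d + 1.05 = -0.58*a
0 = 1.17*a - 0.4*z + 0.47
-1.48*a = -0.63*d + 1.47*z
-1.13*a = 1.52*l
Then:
No Solution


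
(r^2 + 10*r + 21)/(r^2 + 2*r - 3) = (r + 7)/(r - 1)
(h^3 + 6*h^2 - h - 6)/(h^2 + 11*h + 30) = (h^2 - 1)/(h + 5)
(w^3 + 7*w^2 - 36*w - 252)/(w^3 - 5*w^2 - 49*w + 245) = (w^2 - 36)/(w^2 - 12*w + 35)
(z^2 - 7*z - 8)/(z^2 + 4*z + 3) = (z - 8)/(z + 3)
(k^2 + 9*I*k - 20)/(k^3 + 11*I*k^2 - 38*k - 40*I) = 1/(k + 2*I)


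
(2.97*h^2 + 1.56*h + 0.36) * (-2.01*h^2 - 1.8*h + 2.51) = -5.9697*h^4 - 8.4816*h^3 + 3.9231*h^2 + 3.2676*h + 0.9036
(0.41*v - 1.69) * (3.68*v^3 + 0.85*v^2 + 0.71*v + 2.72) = 1.5088*v^4 - 5.8707*v^3 - 1.1454*v^2 - 0.0847*v - 4.5968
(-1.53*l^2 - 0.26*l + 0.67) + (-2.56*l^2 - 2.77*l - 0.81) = -4.09*l^2 - 3.03*l - 0.14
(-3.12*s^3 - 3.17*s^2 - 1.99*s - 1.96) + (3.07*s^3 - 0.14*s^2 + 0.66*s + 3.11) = -0.0500000000000003*s^3 - 3.31*s^2 - 1.33*s + 1.15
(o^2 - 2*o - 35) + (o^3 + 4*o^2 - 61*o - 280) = o^3 + 5*o^2 - 63*o - 315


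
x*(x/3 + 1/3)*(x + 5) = x^3/3 + 2*x^2 + 5*x/3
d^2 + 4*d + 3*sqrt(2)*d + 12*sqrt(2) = (d + 4)*(d + 3*sqrt(2))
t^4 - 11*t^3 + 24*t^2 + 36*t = t*(t - 6)^2*(t + 1)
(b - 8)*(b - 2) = b^2 - 10*b + 16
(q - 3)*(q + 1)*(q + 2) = q^3 - 7*q - 6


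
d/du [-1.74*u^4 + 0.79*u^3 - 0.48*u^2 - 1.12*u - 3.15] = -6.96*u^3 + 2.37*u^2 - 0.96*u - 1.12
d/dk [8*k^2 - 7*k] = 16*k - 7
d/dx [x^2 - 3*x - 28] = 2*x - 3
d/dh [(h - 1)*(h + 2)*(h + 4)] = 3*h^2 + 10*h + 2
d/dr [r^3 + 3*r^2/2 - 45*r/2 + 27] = 3*r^2 + 3*r - 45/2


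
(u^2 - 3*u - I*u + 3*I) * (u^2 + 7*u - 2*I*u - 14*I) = u^4 + 4*u^3 - 3*I*u^3 - 23*u^2 - 12*I*u^2 - 8*u + 63*I*u + 42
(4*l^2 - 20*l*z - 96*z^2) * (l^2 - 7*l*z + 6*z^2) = 4*l^4 - 48*l^3*z + 68*l^2*z^2 + 552*l*z^3 - 576*z^4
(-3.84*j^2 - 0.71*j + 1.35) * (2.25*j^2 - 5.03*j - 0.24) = -8.64*j^4 + 17.7177*j^3 + 7.5304*j^2 - 6.6201*j - 0.324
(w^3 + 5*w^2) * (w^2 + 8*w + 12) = w^5 + 13*w^4 + 52*w^3 + 60*w^2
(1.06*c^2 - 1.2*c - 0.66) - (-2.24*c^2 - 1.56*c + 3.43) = 3.3*c^2 + 0.36*c - 4.09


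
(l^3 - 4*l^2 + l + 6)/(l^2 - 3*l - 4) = (l^2 - 5*l + 6)/(l - 4)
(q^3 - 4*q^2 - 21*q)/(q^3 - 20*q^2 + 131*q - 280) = q*(q + 3)/(q^2 - 13*q + 40)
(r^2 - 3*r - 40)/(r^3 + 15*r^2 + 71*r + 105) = (r - 8)/(r^2 + 10*r + 21)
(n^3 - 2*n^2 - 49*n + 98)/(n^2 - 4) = (n^2 - 49)/(n + 2)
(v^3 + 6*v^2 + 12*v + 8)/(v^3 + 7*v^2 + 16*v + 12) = (v + 2)/(v + 3)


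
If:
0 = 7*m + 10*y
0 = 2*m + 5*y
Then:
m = 0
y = 0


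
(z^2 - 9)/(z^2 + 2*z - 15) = (z + 3)/(z + 5)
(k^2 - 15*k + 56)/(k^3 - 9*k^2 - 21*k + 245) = (k - 8)/(k^2 - 2*k - 35)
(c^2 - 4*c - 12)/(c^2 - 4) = (c - 6)/(c - 2)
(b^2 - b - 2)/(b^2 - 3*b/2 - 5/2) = 2*(b - 2)/(2*b - 5)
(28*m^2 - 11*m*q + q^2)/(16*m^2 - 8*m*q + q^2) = (-7*m + q)/(-4*m + q)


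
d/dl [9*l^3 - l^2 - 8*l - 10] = 27*l^2 - 2*l - 8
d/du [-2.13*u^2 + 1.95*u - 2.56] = 1.95 - 4.26*u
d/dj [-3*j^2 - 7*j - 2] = -6*j - 7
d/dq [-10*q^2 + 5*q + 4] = 5 - 20*q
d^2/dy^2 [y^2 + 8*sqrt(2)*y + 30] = 2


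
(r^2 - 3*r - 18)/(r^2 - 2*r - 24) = (r + 3)/(r + 4)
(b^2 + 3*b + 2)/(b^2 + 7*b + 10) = (b + 1)/(b + 5)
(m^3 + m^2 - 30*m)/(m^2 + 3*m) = (m^2 + m - 30)/(m + 3)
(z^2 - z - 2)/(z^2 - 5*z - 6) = (z - 2)/(z - 6)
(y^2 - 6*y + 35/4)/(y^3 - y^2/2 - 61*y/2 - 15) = (-4*y^2 + 24*y - 35)/(2*(-2*y^3 + y^2 + 61*y + 30))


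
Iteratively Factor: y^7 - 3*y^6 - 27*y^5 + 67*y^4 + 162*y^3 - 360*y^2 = (y + 3)*(y^6 - 6*y^5 - 9*y^4 + 94*y^3 - 120*y^2) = (y - 5)*(y + 3)*(y^5 - y^4 - 14*y^3 + 24*y^2) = (y - 5)*(y - 2)*(y + 3)*(y^4 + y^3 - 12*y^2) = (y - 5)*(y - 3)*(y - 2)*(y + 3)*(y^3 + 4*y^2) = (y - 5)*(y - 3)*(y - 2)*(y + 3)*(y + 4)*(y^2) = y*(y - 5)*(y - 3)*(y - 2)*(y + 3)*(y + 4)*(y)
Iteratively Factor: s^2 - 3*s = (s)*(s - 3)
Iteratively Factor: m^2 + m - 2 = (m + 2)*(m - 1)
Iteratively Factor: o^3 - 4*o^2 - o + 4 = (o + 1)*(o^2 - 5*o + 4) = (o - 1)*(o + 1)*(o - 4)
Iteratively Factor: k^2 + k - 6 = (k - 2)*(k + 3)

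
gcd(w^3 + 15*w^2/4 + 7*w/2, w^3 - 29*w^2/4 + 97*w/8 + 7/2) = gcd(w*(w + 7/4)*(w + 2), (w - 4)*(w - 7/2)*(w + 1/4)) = 1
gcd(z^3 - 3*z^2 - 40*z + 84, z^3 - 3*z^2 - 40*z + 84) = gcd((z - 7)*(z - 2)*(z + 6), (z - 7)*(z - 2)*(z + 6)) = z^3 - 3*z^2 - 40*z + 84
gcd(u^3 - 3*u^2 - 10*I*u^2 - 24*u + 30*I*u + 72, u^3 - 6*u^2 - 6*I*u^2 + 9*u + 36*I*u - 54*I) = u^2 + u*(-3 - 6*I) + 18*I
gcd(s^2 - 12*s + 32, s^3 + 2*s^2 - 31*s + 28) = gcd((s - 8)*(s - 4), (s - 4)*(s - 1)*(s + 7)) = s - 4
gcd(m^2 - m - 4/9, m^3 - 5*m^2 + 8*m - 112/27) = m - 4/3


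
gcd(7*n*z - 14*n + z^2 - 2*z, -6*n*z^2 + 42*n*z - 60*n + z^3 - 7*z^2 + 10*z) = z - 2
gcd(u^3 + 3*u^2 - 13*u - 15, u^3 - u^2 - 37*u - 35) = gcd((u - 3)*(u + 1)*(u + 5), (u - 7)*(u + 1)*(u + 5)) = u^2 + 6*u + 5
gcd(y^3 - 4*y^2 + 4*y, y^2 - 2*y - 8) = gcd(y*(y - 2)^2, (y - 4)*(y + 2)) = 1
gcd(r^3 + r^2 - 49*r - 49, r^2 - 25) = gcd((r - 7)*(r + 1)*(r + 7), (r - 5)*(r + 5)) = 1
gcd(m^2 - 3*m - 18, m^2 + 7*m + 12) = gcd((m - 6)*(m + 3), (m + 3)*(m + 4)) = m + 3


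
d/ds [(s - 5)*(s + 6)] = 2*s + 1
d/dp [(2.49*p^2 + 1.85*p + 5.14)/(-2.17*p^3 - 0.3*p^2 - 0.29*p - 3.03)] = (5.4033*p^4 + 8.029*p^3 + 33.2943*p^2 - 12.0054*p - 4.1149)/(4.7089*p^6 + 1.302*p^5 + 1.3486*p^4 + 13.3242*p^3 + 1.9021*p^2 + 1.7574*p + 9.1809)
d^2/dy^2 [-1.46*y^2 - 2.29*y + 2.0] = -2.92000000000000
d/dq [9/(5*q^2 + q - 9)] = 9*(-10*q - 1)/(5*q^2 + q - 9)^2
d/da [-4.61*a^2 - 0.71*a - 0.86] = -9.22*a - 0.71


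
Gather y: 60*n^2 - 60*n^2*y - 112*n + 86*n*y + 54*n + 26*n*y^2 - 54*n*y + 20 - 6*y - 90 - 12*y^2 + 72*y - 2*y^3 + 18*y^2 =60*n^2 - 58*n - 2*y^3 + y^2*(26*n + 6) + y*(-60*n^2 + 32*n + 66) - 70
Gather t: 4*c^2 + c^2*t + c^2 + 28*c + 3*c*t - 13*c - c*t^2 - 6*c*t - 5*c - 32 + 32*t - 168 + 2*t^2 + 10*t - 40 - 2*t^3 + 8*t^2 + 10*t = 5*c^2 + 10*c - 2*t^3 + t^2*(10 - c) + t*(c^2 - 3*c + 52) - 240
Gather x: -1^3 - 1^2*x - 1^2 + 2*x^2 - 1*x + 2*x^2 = 4*x^2 - 2*x - 2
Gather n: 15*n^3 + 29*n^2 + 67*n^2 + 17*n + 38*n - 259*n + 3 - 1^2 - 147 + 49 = 15*n^3 + 96*n^2 - 204*n - 96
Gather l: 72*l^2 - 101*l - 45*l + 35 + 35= 72*l^2 - 146*l + 70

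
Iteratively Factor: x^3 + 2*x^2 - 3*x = (x)*(x^2 + 2*x - 3) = x*(x - 1)*(x + 3)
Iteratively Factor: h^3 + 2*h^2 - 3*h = (h + 3)*(h^2 - h) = (h - 1)*(h + 3)*(h)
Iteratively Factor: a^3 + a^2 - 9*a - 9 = (a + 1)*(a^2 - 9) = (a + 1)*(a + 3)*(a - 3)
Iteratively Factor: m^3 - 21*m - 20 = (m + 4)*(m^2 - 4*m - 5) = (m + 1)*(m + 4)*(m - 5)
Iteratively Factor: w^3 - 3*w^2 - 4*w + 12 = (w - 2)*(w^2 - w - 6) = (w - 2)*(w + 2)*(w - 3)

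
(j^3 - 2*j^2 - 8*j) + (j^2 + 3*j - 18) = j^3 - j^2 - 5*j - 18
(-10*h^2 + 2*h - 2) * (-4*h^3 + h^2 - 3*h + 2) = 40*h^5 - 18*h^4 + 40*h^3 - 28*h^2 + 10*h - 4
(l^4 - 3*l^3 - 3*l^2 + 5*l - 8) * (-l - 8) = -l^5 - 5*l^4 + 27*l^3 + 19*l^2 - 32*l + 64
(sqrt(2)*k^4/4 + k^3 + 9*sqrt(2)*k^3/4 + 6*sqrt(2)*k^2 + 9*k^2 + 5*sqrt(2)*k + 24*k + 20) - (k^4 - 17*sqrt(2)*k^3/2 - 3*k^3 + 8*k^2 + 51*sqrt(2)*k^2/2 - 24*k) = -k^4 + sqrt(2)*k^4/4 + 4*k^3 + 43*sqrt(2)*k^3/4 - 39*sqrt(2)*k^2/2 + k^2 + 5*sqrt(2)*k + 48*k + 20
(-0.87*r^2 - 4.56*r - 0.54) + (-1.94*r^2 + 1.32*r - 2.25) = -2.81*r^2 - 3.24*r - 2.79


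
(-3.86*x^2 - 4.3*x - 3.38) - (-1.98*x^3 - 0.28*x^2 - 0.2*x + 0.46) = 1.98*x^3 - 3.58*x^2 - 4.1*x - 3.84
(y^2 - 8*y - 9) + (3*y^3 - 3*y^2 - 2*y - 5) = 3*y^3 - 2*y^2 - 10*y - 14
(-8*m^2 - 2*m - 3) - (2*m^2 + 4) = -10*m^2 - 2*m - 7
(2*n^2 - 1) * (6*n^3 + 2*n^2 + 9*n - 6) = 12*n^5 + 4*n^4 + 12*n^3 - 14*n^2 - 9*n + 6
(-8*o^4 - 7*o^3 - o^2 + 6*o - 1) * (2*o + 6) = -16*o^5 - 62*o^4 - 44*o^3 + 6*o^2 + 34*o - 6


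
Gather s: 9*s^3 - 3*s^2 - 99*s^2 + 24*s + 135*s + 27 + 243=9*s^3 - 102*s^2 + 159*s + 270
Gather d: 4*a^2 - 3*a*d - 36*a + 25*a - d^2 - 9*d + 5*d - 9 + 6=4*a^2 - 11*a - d^2 + d*(-3*a - 4) - 3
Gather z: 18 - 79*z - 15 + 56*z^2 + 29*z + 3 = 56*z^2 - 50*z + 6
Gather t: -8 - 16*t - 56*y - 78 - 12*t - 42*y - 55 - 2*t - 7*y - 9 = -30*t - 105*y - 150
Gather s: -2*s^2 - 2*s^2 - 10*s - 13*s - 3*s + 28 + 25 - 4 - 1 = -4*s^2 - 26*s + 48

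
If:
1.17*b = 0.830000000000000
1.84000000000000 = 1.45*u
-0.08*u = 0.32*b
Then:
No Solution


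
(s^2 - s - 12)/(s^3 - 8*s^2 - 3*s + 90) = (s - 4)/(s^2 - 11*s + 30)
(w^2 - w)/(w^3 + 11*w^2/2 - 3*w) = 2*(w - 1)/(2*w^2 + 11*w - 6)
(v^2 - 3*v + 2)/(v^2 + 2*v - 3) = (v - 2)/(v + 3)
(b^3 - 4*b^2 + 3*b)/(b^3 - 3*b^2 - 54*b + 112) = b*(b^2 - 4*b + 3)/(b^3 - 3*b^2 - 54*b + 112)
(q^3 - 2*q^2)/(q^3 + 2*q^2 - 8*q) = q/(q + 4)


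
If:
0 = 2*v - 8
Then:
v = 4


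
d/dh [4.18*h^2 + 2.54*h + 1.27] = 8.36*h + 2.54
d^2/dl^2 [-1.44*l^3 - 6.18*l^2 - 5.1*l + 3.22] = -8.64*l - 12.36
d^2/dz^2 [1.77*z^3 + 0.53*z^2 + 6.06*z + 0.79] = 10.62*z + 1.06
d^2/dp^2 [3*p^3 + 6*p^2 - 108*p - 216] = 18*p + 12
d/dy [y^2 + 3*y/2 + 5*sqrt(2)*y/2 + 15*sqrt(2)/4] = 2*y + 3/2 + 5*sqrt(2)/2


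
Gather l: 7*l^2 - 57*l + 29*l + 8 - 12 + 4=7*l^2 - 28*l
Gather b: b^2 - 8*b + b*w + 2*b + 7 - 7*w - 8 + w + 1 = b^2 + b*(w - 6) - 6*w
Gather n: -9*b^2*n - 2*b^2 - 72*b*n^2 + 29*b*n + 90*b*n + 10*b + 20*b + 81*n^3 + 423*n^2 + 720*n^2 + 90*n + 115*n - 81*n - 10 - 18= -2*b^2 + 30*b + 81*n^3 + n^2*(1143 - 72*b) + n*(-9*b^2 + 119*b + 124) - 28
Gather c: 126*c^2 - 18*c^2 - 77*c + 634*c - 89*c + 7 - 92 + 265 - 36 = 108*c^2 + 468*c + 144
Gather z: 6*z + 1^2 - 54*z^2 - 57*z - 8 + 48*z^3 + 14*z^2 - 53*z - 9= 48*z^3 - 40*z^2 - 104*z - 16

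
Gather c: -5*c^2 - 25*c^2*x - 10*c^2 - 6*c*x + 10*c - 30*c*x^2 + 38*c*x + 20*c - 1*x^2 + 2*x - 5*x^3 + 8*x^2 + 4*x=c^2*(-25*x - 15) + c*(-30*x^2 + 32*x + 30) - 5*x^3 + 7*x^2 + 6*x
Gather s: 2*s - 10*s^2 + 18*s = -10*s^2 + 20*s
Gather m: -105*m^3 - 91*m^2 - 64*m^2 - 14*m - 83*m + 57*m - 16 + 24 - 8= -105*m^3 - 155*m^2 - 40*m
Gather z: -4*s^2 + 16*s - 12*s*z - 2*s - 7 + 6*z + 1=-4*s^2 + 14*s + z*(6 - 12*s) - 6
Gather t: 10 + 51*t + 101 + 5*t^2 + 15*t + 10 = 5*t^2 + 66*t + 121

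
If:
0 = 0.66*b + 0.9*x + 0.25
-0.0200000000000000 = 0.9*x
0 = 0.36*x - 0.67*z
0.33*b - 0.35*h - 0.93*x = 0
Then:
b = -0.35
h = -0.27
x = -0.02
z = -0.01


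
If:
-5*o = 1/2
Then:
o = -1/10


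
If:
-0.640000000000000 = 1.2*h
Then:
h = -0.53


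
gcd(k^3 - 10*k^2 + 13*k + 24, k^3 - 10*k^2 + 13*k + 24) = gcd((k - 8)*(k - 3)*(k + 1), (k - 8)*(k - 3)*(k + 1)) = k^3 - 10*k^2 + 13*k + 24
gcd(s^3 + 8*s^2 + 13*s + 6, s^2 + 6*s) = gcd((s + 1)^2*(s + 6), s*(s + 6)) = s + 6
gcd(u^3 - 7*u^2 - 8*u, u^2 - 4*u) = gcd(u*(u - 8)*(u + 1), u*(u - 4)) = u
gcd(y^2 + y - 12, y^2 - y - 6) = y - 3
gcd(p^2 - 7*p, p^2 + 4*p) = p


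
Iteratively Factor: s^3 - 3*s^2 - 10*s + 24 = (s - 2)*(s^2 - s - 12) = (s - 4)*(s - 2)*(s + 3)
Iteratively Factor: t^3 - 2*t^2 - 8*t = (t - 4)*(t^2 + 2*t) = t*(t - 4)*(t + 2)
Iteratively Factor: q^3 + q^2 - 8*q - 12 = (q + 2)*(q^2 - q - 6) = (q - 3)*(q + 2)*(q + 2)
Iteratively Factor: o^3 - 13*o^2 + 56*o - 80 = (o - 5)*(o^2 - 8*o + 16) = (o - 5)*(o - 4)*(o - 4)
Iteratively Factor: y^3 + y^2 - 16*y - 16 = (y + 1)*(y^2 - 16) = (y - 4)*(y + 1)*(y + 4)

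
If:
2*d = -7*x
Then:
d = -7*x/2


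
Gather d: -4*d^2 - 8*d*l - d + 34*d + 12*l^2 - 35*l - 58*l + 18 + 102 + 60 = -4*d^2 + d*(33 - 8*l) + 12*l^2 - 93*l + 180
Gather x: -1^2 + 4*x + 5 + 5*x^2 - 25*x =5*x^2 - 21*x + 4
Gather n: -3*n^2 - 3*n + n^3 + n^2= n^3 - 2*n^2 - 3*n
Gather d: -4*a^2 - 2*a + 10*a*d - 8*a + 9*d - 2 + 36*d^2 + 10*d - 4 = -4*a^2 - 10*a + 36*d^2 + d*(10*a + 19) - 6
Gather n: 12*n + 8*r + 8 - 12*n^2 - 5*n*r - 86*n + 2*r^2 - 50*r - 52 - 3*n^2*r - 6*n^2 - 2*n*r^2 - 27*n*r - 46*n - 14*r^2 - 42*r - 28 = n^2*(-3*r - 18) + n*(-2*r^2 - 32*r - 120) - 12*r^2 - 84*r - 72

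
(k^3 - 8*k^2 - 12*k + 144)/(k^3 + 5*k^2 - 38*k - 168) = (k - 6)/(k + 7)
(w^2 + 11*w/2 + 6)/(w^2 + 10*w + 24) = (w + 3/2)/(w + 6)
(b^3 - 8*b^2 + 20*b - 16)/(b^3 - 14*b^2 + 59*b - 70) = (b^2 - 6*b + 8)/(b^2 - 12*b + 35)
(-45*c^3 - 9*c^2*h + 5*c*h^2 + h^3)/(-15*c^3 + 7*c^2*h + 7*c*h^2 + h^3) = (3*c - h)/(c - h)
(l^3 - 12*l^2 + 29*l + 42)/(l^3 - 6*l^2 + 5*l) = (l^3 - 12*l^2 + 29*l + 42)/(l*(l^2 - 6*l + 5))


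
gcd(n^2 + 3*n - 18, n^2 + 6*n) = n + 6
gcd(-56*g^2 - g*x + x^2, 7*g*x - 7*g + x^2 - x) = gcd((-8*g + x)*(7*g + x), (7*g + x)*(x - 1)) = 7*g + x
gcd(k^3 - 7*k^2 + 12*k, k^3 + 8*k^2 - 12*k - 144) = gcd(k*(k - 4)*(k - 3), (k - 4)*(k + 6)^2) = k - 4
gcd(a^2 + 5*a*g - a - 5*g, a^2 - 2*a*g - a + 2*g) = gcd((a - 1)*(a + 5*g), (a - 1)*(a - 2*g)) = a - 1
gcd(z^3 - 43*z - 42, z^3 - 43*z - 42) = z^3 - 43*z - 42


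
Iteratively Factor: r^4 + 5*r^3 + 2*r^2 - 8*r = (r + 2)*(r^3 + 3*r^2 - 4*r) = (r - 1)*(r + 2)*(r^2 + 4*r) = r*(r - 1)*(r + 2)*(r + 4)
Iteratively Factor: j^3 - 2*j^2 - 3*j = (j - 3)*(j^2 + j) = j*(j - 3)*(j + 1)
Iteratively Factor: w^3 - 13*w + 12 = (w + 4)*(w^2 - 4*w + 3) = (w - 3)*(w + 4)*(w - 1)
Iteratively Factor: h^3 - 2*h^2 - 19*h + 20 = (h - 1)*(h^2 - h - 20) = (h - 5)*(h - 1)*(h + 4)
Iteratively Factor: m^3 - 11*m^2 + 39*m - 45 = (m - 5)*(m^2 - 6*m + 9) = (m - 5)*(m - 3)*(m - 3)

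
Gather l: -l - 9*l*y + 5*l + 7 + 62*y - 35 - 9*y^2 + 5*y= l*(4 - 9*y) - 9*y^2 + 67*y - 28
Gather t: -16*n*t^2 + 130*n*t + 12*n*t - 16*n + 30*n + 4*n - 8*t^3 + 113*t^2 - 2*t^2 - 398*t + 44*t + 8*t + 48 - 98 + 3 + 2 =18*n - 8*t^3 + t^2*(111 - 16*n) + t*(142*n - 346) - 45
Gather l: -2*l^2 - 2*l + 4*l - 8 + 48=-2*l^2 + 2*l + 40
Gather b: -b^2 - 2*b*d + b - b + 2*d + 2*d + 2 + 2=-b^2 - 2*b*d + 4*d + 4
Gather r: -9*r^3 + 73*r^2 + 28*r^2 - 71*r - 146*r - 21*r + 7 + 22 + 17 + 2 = -9*r^3 + 101*r^2 - 238*r + 48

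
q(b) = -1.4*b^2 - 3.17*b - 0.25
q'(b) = -2.8*b - 3.17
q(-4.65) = -15.78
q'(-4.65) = 9.85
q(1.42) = -7.57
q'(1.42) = -7.15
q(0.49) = -2.14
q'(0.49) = -4.54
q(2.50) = -16.92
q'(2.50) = -10.17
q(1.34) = -7.01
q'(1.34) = -6.92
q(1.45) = -7.79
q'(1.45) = -7.23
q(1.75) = -10.08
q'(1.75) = -8.07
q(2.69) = -18.91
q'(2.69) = -10.70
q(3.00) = -22.36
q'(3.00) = -11.57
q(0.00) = -0.25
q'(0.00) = -3.17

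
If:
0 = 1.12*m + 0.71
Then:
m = -0.63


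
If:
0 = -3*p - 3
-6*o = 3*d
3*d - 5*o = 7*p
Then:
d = -14/11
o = 7/11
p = -1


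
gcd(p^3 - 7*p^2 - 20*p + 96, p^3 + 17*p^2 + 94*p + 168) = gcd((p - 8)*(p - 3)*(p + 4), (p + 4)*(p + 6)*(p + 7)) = p + 4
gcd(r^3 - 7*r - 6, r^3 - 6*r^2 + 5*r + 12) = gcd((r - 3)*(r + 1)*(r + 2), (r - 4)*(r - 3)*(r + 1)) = r^2 - 2*r - 3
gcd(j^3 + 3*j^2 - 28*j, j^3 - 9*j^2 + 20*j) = j^2 - 4*j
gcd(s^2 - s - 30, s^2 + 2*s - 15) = s + 5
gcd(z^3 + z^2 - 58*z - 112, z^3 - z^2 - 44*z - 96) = z - 8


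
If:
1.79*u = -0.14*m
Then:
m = -12.7857142857143*u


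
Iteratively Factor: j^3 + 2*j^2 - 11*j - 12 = (j + 1)*(j^2 + j - 12) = (j + 1)*(j + 4)*(j - 3)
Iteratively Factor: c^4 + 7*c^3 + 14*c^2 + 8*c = (c + 4)*(c^3 + 3*c^2 + 2*c) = (c + 1)*(c + 4)*(c^2 + 2*c) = (c + 1)*(c + 2)*(c + 4)*(c)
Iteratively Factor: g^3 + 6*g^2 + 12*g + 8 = (g + 2)*(g^2 + 4*g + 4) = (g + 2)^2*(g + 2)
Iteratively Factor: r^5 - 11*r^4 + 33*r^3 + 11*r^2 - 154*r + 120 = (r - 3)*(r^4 - 8*r^3 + 9*r^2 + 38*r - 40) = (r - 5)*(r - 3)*(r^3 - 3*r^2 - 6*r + 8) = (r - 5)*(r - 4)*(r - 3)*(r^2 + r - 2) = (r - 5)*(r - 4)*(r - 3)*(r - 1)*(r + 2)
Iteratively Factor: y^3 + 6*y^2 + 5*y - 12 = (y + 4)*(y^2 + 2*y - 3) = (y + 3)*(y + 4)*(y - 1)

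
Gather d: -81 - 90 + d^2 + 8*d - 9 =d^2 + 8*d - 180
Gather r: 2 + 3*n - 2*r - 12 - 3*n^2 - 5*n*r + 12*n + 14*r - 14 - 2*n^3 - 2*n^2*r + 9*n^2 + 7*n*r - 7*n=-2*n^3 + 6*n^2 + 8*n + r*(-2*n^2 + 2*n + 12) - 24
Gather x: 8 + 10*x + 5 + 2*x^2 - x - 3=2*x^2 + 9*x + 10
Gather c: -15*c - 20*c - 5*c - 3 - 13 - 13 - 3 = -40*c - 32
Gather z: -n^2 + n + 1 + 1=-n^2 + n + 2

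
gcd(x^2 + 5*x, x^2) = x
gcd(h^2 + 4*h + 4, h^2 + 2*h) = h + 2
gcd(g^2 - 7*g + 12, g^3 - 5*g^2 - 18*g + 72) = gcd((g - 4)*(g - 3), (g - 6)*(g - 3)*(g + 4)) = g - 3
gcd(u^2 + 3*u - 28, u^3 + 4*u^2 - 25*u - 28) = u^2 + 3*u - 28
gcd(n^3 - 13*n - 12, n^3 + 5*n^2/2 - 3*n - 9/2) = n^2 + 4*n + 3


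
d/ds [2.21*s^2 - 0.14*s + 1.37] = 4.42*s - 0.14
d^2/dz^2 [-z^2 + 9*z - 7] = -2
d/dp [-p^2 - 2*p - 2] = -2*p - 2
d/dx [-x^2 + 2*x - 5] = 2 - 2*x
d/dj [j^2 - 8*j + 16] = 2*j - 8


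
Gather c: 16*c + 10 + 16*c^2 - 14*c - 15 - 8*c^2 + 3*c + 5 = 8*c^2 + 5*c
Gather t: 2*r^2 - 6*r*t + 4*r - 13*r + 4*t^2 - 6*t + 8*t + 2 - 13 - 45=2*r^2 - 9*r + 4*t^2 + t*(2 - 6*r) - 56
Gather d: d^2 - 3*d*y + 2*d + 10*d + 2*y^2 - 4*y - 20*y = d^2 + d*(12 - 3*y) + 2*y^2 - 24*y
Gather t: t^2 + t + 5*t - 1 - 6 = t^2 + 6*t - 7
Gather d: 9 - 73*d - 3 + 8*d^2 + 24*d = 8*d^2 - 49*d + 6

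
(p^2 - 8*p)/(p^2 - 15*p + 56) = p/(p - 7)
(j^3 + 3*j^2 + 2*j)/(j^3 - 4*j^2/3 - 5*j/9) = 9*(j^2 + 3*j + 2)/(9*j^2 - 12*j - 5)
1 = 1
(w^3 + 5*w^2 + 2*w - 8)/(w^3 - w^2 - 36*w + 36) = (w^2 + 6*w + 8)/(w^2 - 36)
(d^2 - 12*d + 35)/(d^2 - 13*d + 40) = (d - 7)/(d - 8)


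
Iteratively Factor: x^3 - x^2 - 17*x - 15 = (x + 1)*(x^2 - 2*x - 15) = (x - 5)*(x + 1)*(x + 3)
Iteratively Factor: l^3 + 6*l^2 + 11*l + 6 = (l + 1)*(l^2 + 5*l + 6) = (l + 1)*(l + 3)*(l + 2)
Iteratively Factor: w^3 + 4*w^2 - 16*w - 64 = (w - 4)*(w^2 + 8*w + 16) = (w - 4)*(w + 4)*(w + 4)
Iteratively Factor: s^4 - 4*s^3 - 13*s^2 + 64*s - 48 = (s - 1)*(s^3 - 3*s^2 - 16*s + 48) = (s - 1)*(s + 4)*(s^2 - 7*s + 12) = (s - 4)*(s - 1)*(s + 4)*(s - 3)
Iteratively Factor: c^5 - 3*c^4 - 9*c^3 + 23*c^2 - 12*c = (c - 4)*(c^4 + c^3 - 5*c^2 + 3*c) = (c - 4)*(c - 1)*(c^3 + 2*c^2 - 3*c) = c*(c - 4)*(c - 1)*(c^2 + 2*c - 3) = c*(c - 4)*(c - 1)^2*(c + 3)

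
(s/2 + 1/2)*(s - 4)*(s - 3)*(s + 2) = s^4/2 - 2*s^3 - 7*s^2/2 + 11*s + 12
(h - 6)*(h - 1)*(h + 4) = h^3 - 3*h^2 - 22*h + 24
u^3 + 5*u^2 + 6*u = u*(u + 2)*(u + 3)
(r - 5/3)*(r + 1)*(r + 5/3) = r^3 + r^2 - 25*r/9 - 25/9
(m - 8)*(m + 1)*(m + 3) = m^3 - 4*m^2 - 29*m - 24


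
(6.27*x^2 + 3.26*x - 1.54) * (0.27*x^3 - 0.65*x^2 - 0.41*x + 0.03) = 1.6929*x^5 - 3.1953*x^4 - 5.1055*x^3 - 0.1475*x^2 + 0.7292*x - 0.0462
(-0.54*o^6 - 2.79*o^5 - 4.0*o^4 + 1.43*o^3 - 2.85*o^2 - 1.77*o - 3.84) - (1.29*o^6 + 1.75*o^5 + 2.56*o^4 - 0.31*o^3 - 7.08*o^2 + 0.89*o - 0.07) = -1.83*o^6 - 4.54*o^5 - 6.56*o^4 + 1.74*o^3 + 4.23*o^2 - 2.66*o - 3.77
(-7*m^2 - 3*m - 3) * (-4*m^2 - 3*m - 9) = 28*m^4 + 33*m^3 + 84*m^2 + 36*m + 27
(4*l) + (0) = 4*l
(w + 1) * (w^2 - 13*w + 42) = w^3 - 12*w^2 + 29*w + 42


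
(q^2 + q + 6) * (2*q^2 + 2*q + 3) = 2*q^4 + 4*q^3 + 17*q^2 + 15*q + 18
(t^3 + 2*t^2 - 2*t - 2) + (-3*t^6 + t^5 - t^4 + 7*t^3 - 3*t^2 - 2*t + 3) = -3*t^6 + t^5 - t^4 + 8*t^3 - t^2 - 4*t + 1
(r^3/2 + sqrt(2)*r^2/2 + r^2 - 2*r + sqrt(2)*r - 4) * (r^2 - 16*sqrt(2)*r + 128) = r^5/2 - 15*sqrt(2)*r^4/2 + r^4 - 15*sqrt(2)*r^3 + 46*r^3 + 92*r^2 + 96*sqrt(2)*r^2 - 256*r + 192*sqrt(2)*r - 512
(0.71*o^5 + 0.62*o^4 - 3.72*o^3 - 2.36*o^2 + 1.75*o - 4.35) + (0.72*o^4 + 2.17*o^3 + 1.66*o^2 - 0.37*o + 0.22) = 0.71*o^5 + 1.34*o^4 - 1.55*o^3 - 0.7*o^2 + 1.38*o - 4.13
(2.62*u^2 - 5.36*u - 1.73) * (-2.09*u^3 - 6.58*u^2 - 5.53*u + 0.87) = -5.4758*u^5 - 6.0372*u^4 + 24.3959*u^3 + 43.3036*u^2 + 4.9037*u - 1.5051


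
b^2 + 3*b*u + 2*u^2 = (b + u)*(b + 2*u)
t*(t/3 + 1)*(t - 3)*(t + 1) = t^4/3 + t^3/3 - 3*t^2 - 3*t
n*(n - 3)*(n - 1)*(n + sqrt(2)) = n^4 - 4*n^3 + sqrt(2)*n^3 - 4*sqrt(2)*n^2 + 3*n^2 + 3*sqrt(2)*n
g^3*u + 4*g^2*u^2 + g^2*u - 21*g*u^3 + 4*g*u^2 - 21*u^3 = (g - 3*u)*(g + 7*u)*(g*u + u)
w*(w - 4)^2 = w^3 - 8*w^2 + 16*w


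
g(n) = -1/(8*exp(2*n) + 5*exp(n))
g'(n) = -(-16*exp(2*n) - 5*exp(n))/(8*exp(2*n) + 5*exp(n))^2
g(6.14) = -0.00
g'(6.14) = 0.00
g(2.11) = -0.00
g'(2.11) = 0.00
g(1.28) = -0.01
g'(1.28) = 0.02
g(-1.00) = -0.34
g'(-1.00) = 0.47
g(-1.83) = -0.99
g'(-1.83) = 1.19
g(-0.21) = -0.11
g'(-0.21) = 0.17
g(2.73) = -0.00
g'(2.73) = 0.00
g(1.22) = -0.01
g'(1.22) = 0.02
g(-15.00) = -653803.15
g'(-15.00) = 653803.47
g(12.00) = 0.00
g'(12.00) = 0.00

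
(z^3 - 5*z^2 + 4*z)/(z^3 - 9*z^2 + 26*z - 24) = z*(z - 1)/(z^2 - 5*z + 6)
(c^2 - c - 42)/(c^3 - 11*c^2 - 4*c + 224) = (c + 6)/(c^2 - 4*c - 32)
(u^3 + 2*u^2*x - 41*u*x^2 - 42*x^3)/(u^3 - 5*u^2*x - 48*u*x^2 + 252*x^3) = (-u - x)/(-u + 6*x)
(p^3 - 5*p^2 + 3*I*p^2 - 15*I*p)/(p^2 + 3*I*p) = p - 5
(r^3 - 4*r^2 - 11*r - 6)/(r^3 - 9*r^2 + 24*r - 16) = (r^3 - 4*r^2 - 11*r - 6)/(r^3 - 9*r^2 + 24*r - 16)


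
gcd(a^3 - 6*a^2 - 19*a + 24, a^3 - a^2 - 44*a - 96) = a^2 - 5*a - 24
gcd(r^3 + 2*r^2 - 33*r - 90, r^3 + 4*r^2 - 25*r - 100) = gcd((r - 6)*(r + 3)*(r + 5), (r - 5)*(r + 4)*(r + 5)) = r + 5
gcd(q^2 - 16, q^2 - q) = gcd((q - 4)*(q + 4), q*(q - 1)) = 1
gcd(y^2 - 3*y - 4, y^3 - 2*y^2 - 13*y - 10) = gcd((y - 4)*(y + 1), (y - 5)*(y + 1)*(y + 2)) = y + 1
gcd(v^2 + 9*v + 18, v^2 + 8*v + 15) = v + 3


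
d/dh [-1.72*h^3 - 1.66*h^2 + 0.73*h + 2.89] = -5.16*h^2 - 3.32*h + 0.73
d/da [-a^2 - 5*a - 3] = -2*a - 5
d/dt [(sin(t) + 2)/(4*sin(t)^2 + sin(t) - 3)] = (-16*sin(t) + 2*cos(2*t) - 7)*cos(t)/(4*sin(t)^2 + sin(t) - 3)^2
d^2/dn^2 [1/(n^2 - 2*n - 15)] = 2*(n^2 - 2*n - 4*(n - 1)^2 - 15)/(-n^2 + 2*n + 15)^3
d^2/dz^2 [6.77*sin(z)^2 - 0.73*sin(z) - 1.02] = 0.73*sin(z) + 13.54*cos(2*z)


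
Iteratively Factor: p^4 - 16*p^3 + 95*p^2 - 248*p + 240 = (p - 4)*(p^3 - 12*p^2 + 47*p - 60) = (p - 5)*(p - 4)*(p^2 - 7*p + 12) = (p - 5)*(p - 4)^2*(p - 3)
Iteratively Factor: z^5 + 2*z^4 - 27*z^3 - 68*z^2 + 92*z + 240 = (z + 4)*(z^4 - 2*z^3 - 19*z^2 + 8*z + 60) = (z + 2)*(z + 4)*(z^3 - 4*z^2 - 11*z + 30) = (z - 5)*(z + 2)*(z + 4)*(z^2 + z - 6) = (z - 5)*(z - 2)*(z + 2)*(z + 4)*(z + 3)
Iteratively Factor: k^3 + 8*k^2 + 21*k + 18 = (k + 3)*(k^2 + 5*k + 6) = (k + 2)*(k + 3)*(k + 3)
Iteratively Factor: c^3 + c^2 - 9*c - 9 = (c - 3)*(c^2 + 4*c + 3) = (c - 3)*(c + 3)*(c + 1)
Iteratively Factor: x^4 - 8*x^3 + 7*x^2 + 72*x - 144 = (x + 3)*(x^3 - 11*x^2 + 40*x - 48) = (x - 4)*(x + 3)*(x^2 - 7*x + 12) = (x - 4)^2*(x + 3)*(x - 3)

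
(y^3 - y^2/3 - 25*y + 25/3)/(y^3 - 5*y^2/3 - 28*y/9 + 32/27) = 9*(y^2 - 25)/(9*y^2 - 12*y - 32)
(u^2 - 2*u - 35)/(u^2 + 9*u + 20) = (u - 7)/(u + 4)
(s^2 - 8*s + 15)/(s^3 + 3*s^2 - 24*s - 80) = (s - 3)/(s^2 + 8*s + 16)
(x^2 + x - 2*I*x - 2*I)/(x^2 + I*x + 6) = (x + 1)/(x + 3*I)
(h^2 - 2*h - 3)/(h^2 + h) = (h - 3)/h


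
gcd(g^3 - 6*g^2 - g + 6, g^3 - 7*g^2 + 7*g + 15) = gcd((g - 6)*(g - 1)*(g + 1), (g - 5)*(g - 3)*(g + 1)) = g + 1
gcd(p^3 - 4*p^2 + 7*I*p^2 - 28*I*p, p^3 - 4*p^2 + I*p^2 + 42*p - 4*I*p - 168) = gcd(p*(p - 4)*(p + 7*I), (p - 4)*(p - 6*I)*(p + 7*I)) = p^2 + p*(-4 + 7*I) - 28*I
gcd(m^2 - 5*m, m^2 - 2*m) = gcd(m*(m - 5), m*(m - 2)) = m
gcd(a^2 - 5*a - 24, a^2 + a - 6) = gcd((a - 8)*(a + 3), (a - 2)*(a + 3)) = a + 3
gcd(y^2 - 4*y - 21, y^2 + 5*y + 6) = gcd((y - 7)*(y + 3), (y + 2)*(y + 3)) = y + 3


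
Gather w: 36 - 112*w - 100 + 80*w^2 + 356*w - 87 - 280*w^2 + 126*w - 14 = -200*w^2 + 370*w - 165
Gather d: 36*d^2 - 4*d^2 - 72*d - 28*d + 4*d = 32*d^2 - 96*d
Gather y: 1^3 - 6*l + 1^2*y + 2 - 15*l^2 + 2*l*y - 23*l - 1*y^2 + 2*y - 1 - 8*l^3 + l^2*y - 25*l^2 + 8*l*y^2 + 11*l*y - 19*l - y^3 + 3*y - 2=-8*l^3 - 40*l^2 - 48*l - y^3 + y^2*(8*l - 1) + y*(l^2 + 13*l + 6)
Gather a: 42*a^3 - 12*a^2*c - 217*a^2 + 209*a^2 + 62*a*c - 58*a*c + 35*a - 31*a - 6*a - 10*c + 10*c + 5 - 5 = 42*a^3 + a^2*(-12*c - 8) + a*(4*c - 2)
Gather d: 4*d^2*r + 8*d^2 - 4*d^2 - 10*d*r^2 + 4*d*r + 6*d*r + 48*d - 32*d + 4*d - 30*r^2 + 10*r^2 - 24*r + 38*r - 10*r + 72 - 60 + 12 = d^2*(4*r + 4) + d*(-10*r^2 + 10*r + 20) - 20*r^2 + 4*r + 24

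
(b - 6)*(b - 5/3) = b^2 - 23*b/3 + 10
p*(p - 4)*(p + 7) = p^3 + 3*p^2 - 28*p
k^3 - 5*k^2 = k^2*(k - 5)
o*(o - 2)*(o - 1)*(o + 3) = o^4 - 7*o^2 + 6*o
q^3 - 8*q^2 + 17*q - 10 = (q - 5)*(q - 2)*(q - 1)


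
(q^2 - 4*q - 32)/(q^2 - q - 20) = (q - 8)/(q - 5)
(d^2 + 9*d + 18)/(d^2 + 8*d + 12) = (d + 3)/(d + 2)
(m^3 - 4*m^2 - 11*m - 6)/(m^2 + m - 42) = (m^2 + 2*m + 1)/(m + 7)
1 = 1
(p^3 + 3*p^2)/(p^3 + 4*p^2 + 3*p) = p/(p + 1)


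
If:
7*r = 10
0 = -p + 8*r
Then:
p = 80/7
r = 10/7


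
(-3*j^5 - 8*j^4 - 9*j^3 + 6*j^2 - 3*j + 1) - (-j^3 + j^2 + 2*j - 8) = -3*j^5 - 8*j^4 - 8*j^3 + 5*j^2 - 5*j + 9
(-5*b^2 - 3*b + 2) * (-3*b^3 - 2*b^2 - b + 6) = 15*b^5 + 19*b^4 + 5*b^3 - 31*b^2 - 20*b + 12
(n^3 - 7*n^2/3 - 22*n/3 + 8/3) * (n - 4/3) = n^4 - 11*n^3/3 - 38*n^2/9 + 112*n/9 - 32/9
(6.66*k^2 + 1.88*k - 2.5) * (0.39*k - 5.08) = 2.5974*k^3 - 33.0996*k^2 - 10.5254*k + 12.7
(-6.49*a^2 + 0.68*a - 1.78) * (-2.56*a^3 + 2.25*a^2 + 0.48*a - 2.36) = 16.6144*a^5 - 16.3433*a^4 + 2.9716*a^3 + 11.6378*a^2 - 2.4592*a + 4.2008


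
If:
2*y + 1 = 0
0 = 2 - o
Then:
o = 2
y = -1/2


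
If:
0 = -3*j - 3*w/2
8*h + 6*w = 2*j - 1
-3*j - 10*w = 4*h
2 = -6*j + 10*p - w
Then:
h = -17/80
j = -1/20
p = 9/50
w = 1/10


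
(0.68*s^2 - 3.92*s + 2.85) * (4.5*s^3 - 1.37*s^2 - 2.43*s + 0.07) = 3.06*s^5 - 18.5716*s^4 + 16.543*s^3 + 5.6687*s^2 - 7.1999*s + 0.1995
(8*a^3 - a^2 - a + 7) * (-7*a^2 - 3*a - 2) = -56*a^5 - 17*a^4 - 6*a^3 - 44*a^2 - 19*a - 14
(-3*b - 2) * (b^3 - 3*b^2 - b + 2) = -3*b^4 + 7*b^3 + 9*b^2 - 4*b - 4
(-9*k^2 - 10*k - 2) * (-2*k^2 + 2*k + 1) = 18*k^4 + 2*k^3 - 25*k^2 - 14*k - 2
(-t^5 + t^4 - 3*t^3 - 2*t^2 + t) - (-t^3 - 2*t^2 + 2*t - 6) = -t^5 + t^4 - 2*t^3 - t + 6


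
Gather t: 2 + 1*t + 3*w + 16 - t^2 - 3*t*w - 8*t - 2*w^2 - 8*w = -t^2 + t*(-3*w - 7) - 2*w^2 - 5*w + 18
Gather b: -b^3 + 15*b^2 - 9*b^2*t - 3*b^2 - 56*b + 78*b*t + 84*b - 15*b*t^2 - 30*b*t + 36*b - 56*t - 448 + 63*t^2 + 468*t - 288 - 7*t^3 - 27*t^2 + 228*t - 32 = -b^3 + b^2*(12 - 9*t) + b*(-15*t^2 + 48*t + 64) - 7*t^3 + 36*t^2 + 640*t - 768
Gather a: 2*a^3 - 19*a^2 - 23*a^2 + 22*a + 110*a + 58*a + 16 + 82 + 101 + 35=2*a^3 - 42*a^2 + 190*a + 234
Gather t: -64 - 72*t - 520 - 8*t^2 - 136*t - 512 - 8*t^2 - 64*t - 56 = -16*t^2 - 272*t - 1152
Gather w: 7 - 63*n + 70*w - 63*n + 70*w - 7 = -126*n + 140*w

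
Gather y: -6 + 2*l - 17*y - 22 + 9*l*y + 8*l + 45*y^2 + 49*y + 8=10*l + 45*y^2 + y*(9*l + 32) - 20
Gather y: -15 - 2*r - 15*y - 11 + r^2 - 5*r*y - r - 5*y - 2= r^2 - 3*r + y*(-5*r - 20) - 28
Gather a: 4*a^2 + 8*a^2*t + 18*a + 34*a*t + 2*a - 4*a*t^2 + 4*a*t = a^2*(8*t + 4) + a*(-4*t^2 + 38*t + 20)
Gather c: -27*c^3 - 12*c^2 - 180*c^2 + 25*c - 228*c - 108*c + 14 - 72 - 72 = -27*c^3 - 192*c^2 - 311*c - 130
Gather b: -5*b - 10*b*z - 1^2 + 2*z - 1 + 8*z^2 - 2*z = b*(-10*z - 5) + 8*z^2 - 2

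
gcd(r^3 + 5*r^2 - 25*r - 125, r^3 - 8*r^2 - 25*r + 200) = r^2 - 25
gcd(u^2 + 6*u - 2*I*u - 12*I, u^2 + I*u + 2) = 1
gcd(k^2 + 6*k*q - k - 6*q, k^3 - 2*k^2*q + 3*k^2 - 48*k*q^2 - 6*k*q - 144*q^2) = k + 6*q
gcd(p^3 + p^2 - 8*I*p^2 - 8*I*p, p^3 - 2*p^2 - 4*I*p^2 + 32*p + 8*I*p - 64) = p - 8*I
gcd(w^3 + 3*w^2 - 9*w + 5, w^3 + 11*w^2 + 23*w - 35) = w^2 + 4*w - 5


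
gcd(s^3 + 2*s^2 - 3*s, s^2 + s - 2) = s - 1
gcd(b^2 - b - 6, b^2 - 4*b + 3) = b - 3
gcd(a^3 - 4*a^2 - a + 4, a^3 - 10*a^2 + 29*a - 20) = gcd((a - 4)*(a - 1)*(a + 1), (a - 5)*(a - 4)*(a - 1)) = a^2 - 5*a + 4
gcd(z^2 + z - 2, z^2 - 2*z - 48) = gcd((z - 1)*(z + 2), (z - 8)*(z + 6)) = 1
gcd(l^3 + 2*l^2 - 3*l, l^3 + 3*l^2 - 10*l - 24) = 1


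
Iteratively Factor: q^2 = (q)*(q)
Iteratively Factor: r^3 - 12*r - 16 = (r + 2)*(r^2 - 2*r - 8) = (r + 2)^2*(r - 4)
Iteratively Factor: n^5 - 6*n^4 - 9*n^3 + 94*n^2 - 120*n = (n + 4)*(n^4 - 10*n^3 + 31*n^2 - 30*n) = (n - 5)*(n + 4)*(n^3 - 5*n^2 + 6*n) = (n - 5)*(n - 2)*(n + 4)*(n^2 - 3*n) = n*(n - 5)*(n - 2)*(n + 4)*(n - 3)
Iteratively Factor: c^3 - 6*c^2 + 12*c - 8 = (c - 2)*(c^2 - 4*c + 4) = (c - 2)^2*(c - 2)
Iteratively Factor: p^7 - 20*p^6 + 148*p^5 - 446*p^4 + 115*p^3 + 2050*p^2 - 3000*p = (p)*(p^6 - 20*p^5 + 148*p^4 - 446*p^3 + 115*p^2 + 2050*p - 3000) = p*(p - 3)*(p^5 - 17*p^4 + 97*p^3 - 155*p^2 - 350*p + 1000) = p*(p - 5)*(p - 3)*(p^4 - 12*p^3 + 37*p^2 + 30*p - 200) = p*(p - 5)*(p - 3)*(p + 2)*(p^3 - 14*p^2 + 65*p - 100) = p*(p - 5)^2*(p - 3)*(p + 2)*(p^2 - 9*p + 20) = p*(p - 5)^3*(p - 3)*(p + 2)*(p - 4)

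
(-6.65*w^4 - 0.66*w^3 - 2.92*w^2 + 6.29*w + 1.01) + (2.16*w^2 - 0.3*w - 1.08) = -6.65*w^4 - 0.66*w^3 - 0.76*w^2 + 5.99*w - 0.0700000000000001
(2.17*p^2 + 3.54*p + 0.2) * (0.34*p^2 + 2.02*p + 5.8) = 0.7378*p^4 + 5.587*p^3 + 19.8048*p^2 + 20.936*p + 1.16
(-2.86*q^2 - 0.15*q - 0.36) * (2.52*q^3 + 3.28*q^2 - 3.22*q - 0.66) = -7.2072*q^5 - 9.7588*q^4 + 7.81*q^3 + 1.1898*q^2 + 1.2582*q + 0.2376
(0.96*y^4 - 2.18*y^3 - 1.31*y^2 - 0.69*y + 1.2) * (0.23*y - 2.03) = 0.2208*y^5 - 2.4502*y^4 + 4.1241*y^3 + 2.5006*y^2 + 1.6767*y - 2.436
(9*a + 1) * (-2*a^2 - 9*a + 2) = -18*a^3 - 83*a^2 + 9*a + 2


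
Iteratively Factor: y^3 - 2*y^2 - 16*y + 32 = (y + 4)*(y^2 - 6*y + 8) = (y - 2)*(y + 4)*(y - 4)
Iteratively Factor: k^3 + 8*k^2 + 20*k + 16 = (k + 2)*(k^2 + 6*k + 8) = (k + 2)^2*(k + 4)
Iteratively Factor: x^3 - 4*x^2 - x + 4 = (x - 1)*(x^2 - 3*x - 4) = (x - 4)*(x - 1)*(x + 1)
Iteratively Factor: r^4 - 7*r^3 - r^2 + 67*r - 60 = (r - 1)*(r^3 - 6*r^2 - 7*r + 60) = (r - 4)*(r - 1)*(r^2 - 2*r - 15) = (r - 5)*(r - 4)*(r - 1)*(r + 3)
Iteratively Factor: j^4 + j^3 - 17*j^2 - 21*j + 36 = (j - 1)*(j^3 + 2*j^2 - 15*j - 36) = (j - 1)*(j + 3)*(j^2 - j - 12) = (j - 4)*(j - 1)*(j + 3)*(j + 3)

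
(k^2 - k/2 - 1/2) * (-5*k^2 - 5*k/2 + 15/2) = -5*k^4 + 45*k^2/4 - 5*k/2 - 15/4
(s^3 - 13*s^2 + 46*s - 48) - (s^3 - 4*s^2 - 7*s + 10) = -9*s^2 + 53*s - 58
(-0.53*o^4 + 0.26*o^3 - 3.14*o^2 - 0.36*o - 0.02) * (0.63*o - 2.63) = -0.3339*o^5 + 1.5577*o^4 - 2.662*o^3 + 8.0314*o^2 + 0.9342*o + 0.0526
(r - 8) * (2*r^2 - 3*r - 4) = 2*r^3 - 19*r^2 + 20*r + 32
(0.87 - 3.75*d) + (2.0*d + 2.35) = 3.22 - 1.75*d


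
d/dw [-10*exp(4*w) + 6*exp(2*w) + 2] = (12 - 40*exp(2*w))*exp(2*w)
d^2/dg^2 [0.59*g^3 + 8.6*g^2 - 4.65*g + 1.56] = 3.54*g + 17.2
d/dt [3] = 0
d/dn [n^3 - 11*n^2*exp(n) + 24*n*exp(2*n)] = -11*n^2*exp(n) + 3*n^2 + 48*n*exp(2*n) - 22*n*exp(n) + 24*exp(2*n)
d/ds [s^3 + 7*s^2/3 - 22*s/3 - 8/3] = 3*s^2 + 14*s/3 - 22/3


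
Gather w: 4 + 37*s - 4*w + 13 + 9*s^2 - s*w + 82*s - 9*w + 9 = 9*s^2 + 119*s + w*(-s - 13) + 26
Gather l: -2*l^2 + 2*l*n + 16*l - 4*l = -2*l^2 + l*(2*n + 12)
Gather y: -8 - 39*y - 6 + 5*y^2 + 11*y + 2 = 5*y^2 - 28*y - 12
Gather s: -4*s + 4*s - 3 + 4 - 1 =0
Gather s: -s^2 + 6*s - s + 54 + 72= -s^2 + 5*s + 126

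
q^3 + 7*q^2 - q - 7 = (q - 1)*(q + 1)*(q + 7)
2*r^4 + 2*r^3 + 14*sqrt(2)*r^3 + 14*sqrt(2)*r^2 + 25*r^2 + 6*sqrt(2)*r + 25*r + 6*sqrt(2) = (r + 1)*(r + 6*sqrt(2))*(sqrt(2)*r + 1)^2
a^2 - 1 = (a - 1)*(a + 1)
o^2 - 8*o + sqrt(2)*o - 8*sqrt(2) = (o - 8)*(o + sqrt(2))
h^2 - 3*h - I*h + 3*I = (h - 3)*(h - I)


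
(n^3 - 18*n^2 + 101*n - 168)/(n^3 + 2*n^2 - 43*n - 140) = (n^2 - 11*n + 24)/(n^2 + 9*n + 20)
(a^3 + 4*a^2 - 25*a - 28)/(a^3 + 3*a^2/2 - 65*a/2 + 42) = 2*(a + 1)/(2*a - 3)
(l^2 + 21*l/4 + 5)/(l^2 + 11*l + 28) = (l + 5/4)/(l + 7)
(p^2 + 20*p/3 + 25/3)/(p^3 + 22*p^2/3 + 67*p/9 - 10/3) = 3*(p + 5)/(3*p^2 + 17*p - 6)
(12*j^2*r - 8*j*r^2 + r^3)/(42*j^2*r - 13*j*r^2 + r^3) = (-2*j + r)/(-7*j + r)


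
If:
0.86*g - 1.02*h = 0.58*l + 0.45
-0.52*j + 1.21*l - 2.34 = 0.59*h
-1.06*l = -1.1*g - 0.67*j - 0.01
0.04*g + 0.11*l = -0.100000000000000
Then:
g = 29.21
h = 30.74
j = -66.20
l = -11.53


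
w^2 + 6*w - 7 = (w - 1)*(w + 7)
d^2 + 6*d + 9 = (d + 3)^2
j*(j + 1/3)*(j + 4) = j^3 + 13*j^2/3 + 4*j/3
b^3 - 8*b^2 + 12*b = b*(b - 6)*(b - 2)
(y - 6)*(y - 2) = y^2 - 8*y + 12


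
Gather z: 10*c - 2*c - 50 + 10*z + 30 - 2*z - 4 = 8*c + 8*z - 24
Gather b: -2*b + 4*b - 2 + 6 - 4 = 2*b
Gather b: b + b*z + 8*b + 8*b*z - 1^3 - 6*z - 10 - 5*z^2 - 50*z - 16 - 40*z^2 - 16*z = b*(9*z + 9) - 45*z^2 - 72*z - 27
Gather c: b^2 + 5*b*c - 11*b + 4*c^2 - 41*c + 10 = b^2 - 11*b + 4*c^2 + c*(5*b - 41) + 10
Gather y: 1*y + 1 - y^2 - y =1 - y^2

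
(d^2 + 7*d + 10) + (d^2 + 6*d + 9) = 2*d^2 + 13*d + 19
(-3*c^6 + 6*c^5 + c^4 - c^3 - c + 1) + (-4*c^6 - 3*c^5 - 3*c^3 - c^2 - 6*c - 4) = -7*c^6 + 3*c^5 + c^4 - 4*c^3 - c^2 - 7*c - 3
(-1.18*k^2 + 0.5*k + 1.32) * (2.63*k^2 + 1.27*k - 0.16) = -3.1034*k^4 - 0.1836*k^3 + 4.2954*k^2 + 1.5964*k - 0.2112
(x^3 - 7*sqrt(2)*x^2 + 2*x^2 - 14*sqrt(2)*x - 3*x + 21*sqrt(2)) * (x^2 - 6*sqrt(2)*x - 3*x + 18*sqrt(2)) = x^5 - 13*sqrt(2)*x^4 - x^4 + 13*sqrt(2)*x^3 + 75*x^3 - 75*x^2 + 117*sqrt(2)*x^2 - 756*x - 117*sqrt(2)*x + 756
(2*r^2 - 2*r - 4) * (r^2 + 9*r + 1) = 2*r^4 + 16*r^3 - 20*r^2 - 38*r - 4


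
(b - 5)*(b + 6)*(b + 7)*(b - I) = b^4 + 8*b^3 - I*b^3 - 23*b^2 - 8*I*b^2 - 210*b + 23*I*b + 210*I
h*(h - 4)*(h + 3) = h^3 - h^2 - 12*h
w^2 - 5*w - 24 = (w - 8)*(w + 3)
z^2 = z^2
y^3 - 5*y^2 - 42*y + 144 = (y - 8)*(y - 3)*(y + 6)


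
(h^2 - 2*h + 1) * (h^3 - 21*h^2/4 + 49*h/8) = h^5 - 29*h^4/4 + 141*h^3/8 - 35*h^2/2 + 49*h/8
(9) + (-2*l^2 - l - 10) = -2*l^2 - l - 1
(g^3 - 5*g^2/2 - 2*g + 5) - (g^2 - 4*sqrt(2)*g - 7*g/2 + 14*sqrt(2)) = g^3 - 7*g^2/2 + 3*g/2 + 4*sqrt(2)*g - 14*sqrt(2) + 5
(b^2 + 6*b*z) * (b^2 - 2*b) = b^4 + 6*b^3*z - 2*b^3 - 12*b^2*z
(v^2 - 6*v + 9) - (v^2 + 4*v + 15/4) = 21/4 - 10*v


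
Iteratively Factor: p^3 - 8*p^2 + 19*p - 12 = (p - 3)*(p^2 - 5*p + 4) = (p - 4)*(p - 3)*(p - 1)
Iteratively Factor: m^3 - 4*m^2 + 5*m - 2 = (m - 1)*(m^2 - 3*m + 2) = (m - 2)*(m - 1)*(m - 1)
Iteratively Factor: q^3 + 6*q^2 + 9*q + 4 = (q + 1)*(q^2 + 5*q + 4) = (q + 1)*(q + 4)*(q + 1)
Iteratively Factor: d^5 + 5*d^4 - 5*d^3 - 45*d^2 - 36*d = (d + 4)*(d^4 + d^3 - 9*d^2 - 9*d) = (d - 3)*(d + 4)*(d^3 + 4*d^2 + 3*d) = d*(d - 3)*(d + 4)*(d^2 + 4*d + 3) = d*(d - 3)*(d + 3)*(d + 4)*(d + 1)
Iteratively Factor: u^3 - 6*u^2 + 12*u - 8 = (u - 2)*(u^2 - 4*u + 4) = (u - 2)^2*(u - 2)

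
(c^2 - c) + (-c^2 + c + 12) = 12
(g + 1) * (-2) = -2*g - 2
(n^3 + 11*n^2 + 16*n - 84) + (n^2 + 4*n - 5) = n^3 + 12*n^2 + 20*n - 89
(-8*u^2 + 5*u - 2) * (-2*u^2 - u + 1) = 16*u^4 - 2*u^3 - 9*u^2 + 7*u - 2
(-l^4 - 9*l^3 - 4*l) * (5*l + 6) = -5*l^5 - 51*l^4 - 54*l^3 - 20*l^2 - 24*l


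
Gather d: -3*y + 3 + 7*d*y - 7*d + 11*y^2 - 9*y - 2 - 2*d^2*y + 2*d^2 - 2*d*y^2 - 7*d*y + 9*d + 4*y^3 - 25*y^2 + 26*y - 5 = d^2*(2 - 2*y) + d*(2 - 2*y^2) + 4*y^3 - 14*y^2 + 14*y - 4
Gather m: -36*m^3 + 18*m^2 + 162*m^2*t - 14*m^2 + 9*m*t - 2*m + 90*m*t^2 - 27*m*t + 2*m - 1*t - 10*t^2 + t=-36*m^3 + m^2*(162*t + 4) + m*(90*t^2 - 18*t) - 10*t^2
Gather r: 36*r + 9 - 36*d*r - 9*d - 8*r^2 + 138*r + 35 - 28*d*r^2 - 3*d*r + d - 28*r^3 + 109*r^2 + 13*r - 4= -8*d - 28*r^3 + r^2*(101 - 28*d) + r*(187 - 39*d) + 40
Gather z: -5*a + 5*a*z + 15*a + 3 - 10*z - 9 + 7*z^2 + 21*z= 10*a + 7*z^2 + z*(5*a + 11) - 6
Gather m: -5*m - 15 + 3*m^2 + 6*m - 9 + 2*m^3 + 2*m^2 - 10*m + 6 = 2*m^3 + 5*m^2 - 9*m - 18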